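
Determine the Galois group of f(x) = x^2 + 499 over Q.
Gal(K/Q) = Z/2Z (cyclic of order 2)

x^2 + 499 is irreducible over Q since -499 is not a rational square. The splitting field Q(sqrt(-499)) has degree 2 over Q, and its unique nontrivial automorphism is sqrt(-499) ↦ -sqrt(-499). Hence Gal(Q(sqrt(-499))/Q) = Z/2Z.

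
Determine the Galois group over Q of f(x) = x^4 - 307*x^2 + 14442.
Gal(K/Q) = V_4 (Klein four-group, Z/2Z × Z/2Z)

f factors as (x^2 - 249)(x^2 - 58), so the splitting field is K = Q(sqrt(249), sqrt(58)). The elements 249, 58, 14442 are all non-squares in Q, so sqrt(249) and sqrt(58) generate independent quadratic extensions. Thus [K:Q] = 4 and Gal(K/Q) is generated by the two order-2 automorphisms sqrt(249) ↦ -sqrt(249) and sqrt(58) ↦ -sqrt(58), giving V_4.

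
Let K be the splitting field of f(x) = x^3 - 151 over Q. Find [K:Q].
[K:Q] = 6

x^3 - 151 has one real root r = 151^(1/3) and two complex roots r*zeta_3, r*zeta_3^2 where zeta_3 = e^(2*pi*i/3). The splitting field is Q(r, zeta_3). [Q(r):Q] = 3 and [Q(zeta_3):Q] = 2 with gcd = 1, so [Q(r, zeta_3):Q] = 3 * 2 = 6.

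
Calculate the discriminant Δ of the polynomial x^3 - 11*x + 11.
Δ = 2057

For a depressed cubic x^3 + p x + q the discriminant is Δ = -4 p^3 - 27 q^2 = -4*(-11)^3 - 27*(11)^2 = 5324 - 3267 = 2057.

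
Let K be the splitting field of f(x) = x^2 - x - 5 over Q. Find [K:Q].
[K:Q] = 2

The discriminant of x^2 + (-1)*x + (-5) is b^2 - 4c = 1 - (-20) = 21. Since 21 is not a perfect square in Q, the polynomial is irreducible over Q. Its two roots generate a degree-2 extension, so [K:Q] = 2.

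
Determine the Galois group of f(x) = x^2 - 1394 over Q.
Gal(K/Q) = Z/2Z (cyclic of order 2)

x^2 - 1394 is irreducible over Q since 1394 is not a rational square. The splitting field Q(sqrt(1394)) has degree 2 over Q, and its unique nontrivial automorphism is sqrt(1394) ↦ -sqrt(1394). Hence Gal(Q(sqrt(1394))/Q) = Z/2Z.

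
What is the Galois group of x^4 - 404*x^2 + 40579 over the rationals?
Gal(K/Q) = V_4 (Klein four-group, Z/2Z × Z/2Z)

f factors as (x^2 - 217)(x^2 - 187), so the splitting field is K = Q(sqrt(217), sqrt(187)). The elements 217, 187, 40579 are all non-squares in Q, so sqrt(217) and sqrt(187) generate independent quadratic extensions. Thus [K:Q] = 4 and Gal(K/Q) is generated by the two order-2 automorphisms sqrt(217) ↦ -sqrt(217) and sqrt(187) ↦ -sqrt(187), giving V_4.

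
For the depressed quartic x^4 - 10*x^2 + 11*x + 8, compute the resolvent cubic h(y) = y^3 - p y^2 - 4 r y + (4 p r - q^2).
h(y) = y^3 + 10*y^2 - 32*y - 441

Identify coefficients: p = -10, q = 11, r = 8.
Plug into h(y) = y^3 - p y^2 - 4 r y + (4 p r - q^2):
  h(y) = y^3 - (-10) y^2 - 4*(8) y + (4*(-10)*(8) - (11)^2)
       = y^3 + (10) y^2 + (-32) y + (-441).
Simplifying: h(y) = y^3 + 10*y^2 - 32*y - 441.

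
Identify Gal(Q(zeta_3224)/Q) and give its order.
|Gal(Q(zeta_3224)/Q)| = phi(3224) = 1440; group ≅ (Z/3224Z)^* ≅ Z/2Z × Z/2Z × Z/12Z × Z/30Z

The n-th cyclotomic polynomial Φ_3224(x) is the minimal polynomial of zeta_3224 over Q and has degree phi(3224) = 1440. So Q(zeta_3224) is a degree-1440 Galois extension with Galois group (Z/3224Z)^*. By CRT, (Z/3224Z)^* ≅ (Z/8Z)^* × (Z/13Z)^* × (Z/31Z)^*. Each prime-power unit group is (Z/8Z)^* ≅ Z/2Z × Z/2Z; (Z/13Z)^* ≅ Z/12Z; (Z/31Z)^* ≅ Z/30Z. Hence Gal(Q(zeta_3224)/Q) ≅ Z/2Z × Z/2Z × Z/12Z × Z/30Z.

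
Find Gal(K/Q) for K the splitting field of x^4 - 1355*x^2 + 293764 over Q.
Gal(K/Q) = Z/2Z (cyclic of order 2)

f factors as (x^2 - 271)(x^2 - 1084), so the splitting field is K = Q(sqrt(271), sqrt(1084)). The squarefree part of 271 is 271 and the squarefree part of 1084 is also 271, so sqrt(271) and sqrt(1084) are both rational multiples of sqrt(271). Hence Q(sqrt(271)) = Q(sqrt(1084)) = Q(sqrt(271)), and the splitting field collapses to a single degree-2 extension with Galois group Z/2Z.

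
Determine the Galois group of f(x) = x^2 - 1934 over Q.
Gal(K/Q) = Z/2Z (cyclic of order 2)

x^2 - 1934 is irreducible over Q since 1934 is not a rational square. The splitting field Q(sqrt(1934)) has degree 2 over Q, and its unique nontrivial automorphism is sqrt(1934) ↦ -sqrt(1934). Hence Gal(Q(sqrt(1934))/Q) = Z/2Z.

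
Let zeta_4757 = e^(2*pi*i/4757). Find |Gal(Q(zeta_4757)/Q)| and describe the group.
|Gal(Q(zeta_4757)/Q)| = phi(4757) = 4620; group ≅ (Z/4757Z)^* ≅ Z/66Z × Z/70Z

The n-th cyclotomic polynomial Φ_4757(x) is the minimal polynomial of zeta_4757 over Q and has degree phi(4757) = 4620. So Q(zeta_4757) is a degree-4620 Galois extension with Galois group (Z/4757Z)^*. By CRT, (Z/4757Z)^* ≅ (Z/67Z)^* × (Z/71Z)^*. Each prime-power unit group is (Z/67Z)^* ≅ Z/66Z; (Z/71Z)^* ≅ Z/70Z. Hence Gal(Q(zeta_4757)/Q) ≅ Z/66Z × Z/70Z.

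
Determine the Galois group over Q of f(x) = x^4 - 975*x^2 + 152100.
Gal(K/Q) = Z/2Z (cyclic of order 2)

f factors as (x^2 - 780)(x^2 - 195), so the splitting field is K = Q(sqrt(780), sqrt(195)). The squarefree part of 780 is 195 and the squarefree part of 195 is also 195, so sqrt(780) and sqrt(195) are both rational multiples of sqrt(195). Hence Q(sqrt(780)) = Q(sqrt(195)) = Q(sqrt(195)), and the splitting field collapses to a single degree-2 extension with Galois group Z/2Z.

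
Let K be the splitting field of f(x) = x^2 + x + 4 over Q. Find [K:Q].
[K:Q] = 2

The discriminant of x^2 + (1)*x + (4) is b^2 - 4c = 1 - (16) = -15. Since -15 is not a perfect square in Q, the polynomial is irreducible over Q. Its two roots generate a degree-2 extension, so [K:Q] = 2.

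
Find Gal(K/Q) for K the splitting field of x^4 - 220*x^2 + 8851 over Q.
Gal(K/Q) = V_4 (Klein four-group, Z/2Z × Z/2Z)

f factors as (x^2 - 167)(x^2 - 53), so the splitting field is K = Q(sqrt(167), sqrt(53)). The elements 167, 53, 8851 are all non-squares in Q, so sqrt(167) and sqrt(53) generate independent quadratic extensions. Thus [K:Q] = 4 and Gal(K/Q) is generated by the two order-2 automorphisms sqrt(167) ↦ -sqrt(167) and sqrt(53) ↦ -sqrt(53), giving V_4.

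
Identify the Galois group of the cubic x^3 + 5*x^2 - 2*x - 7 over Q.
Gal(K/Q) = S_3 (symmetric group of order 6)

Compute the discriminant of x^3 + (5)*x^2 + (-2)*x + (-7): Δ = 3569. Since Δ is not a rational square, the Galois group is not contained in A_3; it must be the full S_3 (irreducibility of the cubic rules out anything smaller).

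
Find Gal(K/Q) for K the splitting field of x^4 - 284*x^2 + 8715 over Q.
Gal(K/Q) = V_4 (Klein four-group, Z/2Z × Z/2Z)

f factors as (x^2 - 249)(x^2 - 35), so the splitting field is K = Q(sqrt(249), sqrt(35)). The elements 249, 35, 8715 are all non-squares in Q, so sqrt(249) and sqrt(35) generate independent quadratic extensions. Thus [K:Q] = 4 and Gal(K/Q) is generated by the two order-2 automorphisms sqrt(249) ↦ -sqrt(249) and sqrt(35) ↦ -sqrt(35), giving V_4.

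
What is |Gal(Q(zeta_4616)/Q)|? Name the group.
|Gal(Q(zeta_4616)/Q)| = phi(4616) = 2304; group ≅ (Z/4616Z)^* ≅ Z/2Z × Z/2Z × Z/576Z

The n-th cyclotomic polynomial Φ_4616(x) is the minimal polynomial of zeta_4616 over Q and has degree phi(4616) = 2304. So Q(zeta_4616) is a degree-2304 Galois extension with Galois group (Z/4616Z)^*. By CRT, (Z/4616Z)^* ≅ (Z/8Z)^* × (Z/577Z)^*. Each prime-power unit group is (Z/8Z)^* ≅ Z/2Z × Z/2Z; (Z/577Z)^* ≅ Z/576Z. Hence Gal(Q(zeta_4616)/Q) ≅ Z/2Z × Z/2Z × Z/576Z.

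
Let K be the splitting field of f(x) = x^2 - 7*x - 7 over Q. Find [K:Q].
[K:Q] = 2

The discriminant of x^2 + (-7)*x + (-7) is b^2 - 4c = 49 - (-28) = 77. Since 77 is not a perfect square in Q, the polynomial is irreducible over Q. Its two roots generate a degree-2 extension, so [K:Q] = 2.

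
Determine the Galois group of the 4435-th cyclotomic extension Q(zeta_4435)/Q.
|Gal(Q(zeta_4435)/Q)| = phi(4435) = 3544; group ≅ (Z/4435Z)^* ≅ Z/4Z × Z/886Z

The n-th cyclotomic polynomial Φ_4435(x) is the minimal polynomial of zeta_4435 over Q and has degree phi(4435) = 3544. So Q(zeta_4435) is a degree-3544 Galois extension with Galois group (Z/4435Z)^*. By CRT, (Z/4435Z)^* ≅ (Z/5Z)^* × (Z/887Z)^*. Each prime-power unit group is (Z/5Z)^* ≅ Z/4Z; (Z/887Z)^* ≅ Z/886Z. Hence Gal(Q(zeta_4435)/Q) ≅ Z/4Z × Z/886Z.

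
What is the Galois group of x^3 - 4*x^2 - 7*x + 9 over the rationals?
Gal(K/Q) = S_3 (symmetric group of order 6)

Compute the discriminant of x^3 + (-4)*x^2 + (-7)*x + (9): Δ = 6809. Since Δ is not a rational square, the Galois group is not contained in A_3; it must be the full S_3 (irreducibility of the cubic rules out anything smaller).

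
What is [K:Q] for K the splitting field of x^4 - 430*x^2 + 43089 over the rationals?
[K:Q] = 4

f factors as (x^2 - 271)(x^2 - 159); the splitting field is K = Q(sqrt(271), sqrt(159)). Since 271, 159, and 43089 are all non-squares in Q, the three subfields Q(sqrt(271)), Q(sqrt(159)), Q(sqrt(43089)) are distinct degree-2 extensions, so [K:Q] = 4 (Klein four Galois group).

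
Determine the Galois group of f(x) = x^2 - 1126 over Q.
Gal(K/Q) = Z/2Z (cyclic of order 2)

x^2 - 1126 is irreducible over Q since 1126 is not a rational square. The splitting field Q(sqrt(1126)) has degree 2 over Q, and its unique nontrivial automorphism is sqrt(1126) ↦ -sqrt(1126). Hence Gal(Q(sqrt(1126))/Q) = Z/2Z.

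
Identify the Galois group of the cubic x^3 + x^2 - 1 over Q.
Gal(K/Q) = S_3 (symmetric group of order 6)

Compute the discriminant of x^3 + (1)*x^2 + (0)*x + (-1): Δ = -23. Since Δ is not a rational square, the Galois group is not contained in A_3; it must be the full S_3 (irreducibility of the cubic rules out anything smaller).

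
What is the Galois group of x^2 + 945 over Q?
Gal(K/Q) = Z/2Z (cyclic of order 2)

x^2 + 945 is irreducible over Q since -945 is not a rational square. The splitting field Q(sqrt(-945)) has degree 2 over Q, and its unique nontrivial automorphism is sqrt(-945) ↦ -sqrt(-945). Hence Gal(Q(sqrt(-945))/Q) = Z/2Z.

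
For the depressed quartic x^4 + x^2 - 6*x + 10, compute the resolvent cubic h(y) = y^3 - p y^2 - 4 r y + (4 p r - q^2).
h(y) = y^3 - y^2 - 40*y + 4

Identify coefficients: p = 1, q = -6, r = 10.
Plug into h(y) = y^3 - p y^2 - 4 r y + (4 p r - q^2):
  h(y) = y^3 - (1) y^2 - 4*(10) y + (4*(1)*(10) - (-6)^2)
       = y^3 + (-1) y^2 + (-40) y + (4).
Simplifying: h(y) = y^3 - y^2 - 40*y + 4.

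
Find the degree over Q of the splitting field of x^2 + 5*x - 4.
[K:Q] = 2

The discriminant of x^2 + (5)*x + (-4) is b^2 - 4c = 25 - (-16) = 41. Since 41 is not a perfect square in Q, the polynomial is irreducible over Q. Its two roots generate a degree-2 extension, so [K:Q] = 2.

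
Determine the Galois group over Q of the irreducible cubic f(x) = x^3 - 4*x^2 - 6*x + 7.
Gal(K/Q) = S_3 (symmetric group of order 6)

Compute the discriminant of x^3 + (-4)*x^2 + (-6)*x + (7): Δ = 4933. Since Δ is not a rational square, the Galois group is not contained in A_3; it must be the full S_3 (irreducibility of the cubic rules out anything smaller).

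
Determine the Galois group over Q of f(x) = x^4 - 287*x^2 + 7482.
Gal(K/Q) = V_4 (Klein four-group, Z/2Z × Z/2Z)

f factors as (x^2 - 258)(x^2 - 29), so the splitting field is K = Q(sqrt(258), sqrt(29)). The elements 258, 29, 7482 are all non-squares in Q, so sqrt(258) and sqrt(29) generate independent quadratic extensions. Thus [K:Q] = 4 and Gal(K/Q) is generated by the two order-2 automorphisms sqrt(258) ↦ -sqrt(258) and sqrt(29) ↦ -sqrt(29), giving V_4.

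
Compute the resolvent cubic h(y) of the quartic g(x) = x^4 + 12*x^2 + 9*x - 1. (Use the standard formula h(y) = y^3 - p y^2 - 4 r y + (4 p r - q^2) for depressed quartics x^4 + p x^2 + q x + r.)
h(y) = y^3 - 12*y^2 + 4*y - 129

Identify coefficients: p = 12, q = 9, r = -1.
Plug into h(y) = y^3 - p y^2 - 4 r y + (4 p r - q^2):
  h(y) = y^3 - (12) y^2 - 4*(-1) y + (4*(12)*(-1) - (9)^2)
       = y^3 + (-12) y^2 + (4) y + (-129).
Simplifying: h(y) = y^3 - 12*y^2 + 4*y - 129.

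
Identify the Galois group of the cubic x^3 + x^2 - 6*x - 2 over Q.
Gal(K/Q) = S_3 (symmetric group of order 6)

Compute the discriminant of x^3 + (1)*x^2 + (-6)*x + (-2): Δ = 1016. Since Δ is not a rational square, the Galois group is not contained in A_3; it must be the full S_3 (irreducibility of the cubic rules out anything smaller).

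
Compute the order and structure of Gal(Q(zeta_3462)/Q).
|Gal(Q(zeta_3462)/Q)| = phi(3462) = 1152; group ≅ (Z/3462Z)^* ≅ Z/2Z × Z/576Z

The n-th cyclotomic polynomial Φ_3462(x) is the minimal polynomial of zeta_3462 over Q and has degree phi(3462) = 1152. So Q(zeta_3462) is a degree-1152 Galois extension with Galois group (Z/3462Z)^*. By CRT, (Z/3462Z)^* ≅ (Z/2Z)^* × (Z/3Z)^* × (Z/577Z)^*. Each prime-power unit group is (Z/2Z)^* ≅ trivial group (order 1); (Z/3Z)^* ≅ Z/2Z; (Z/577Z)^* ≅ Z/576Z. Hence Gal(Q(zeta_3462)/Q) ≅ Z/2Z × Z/576Z.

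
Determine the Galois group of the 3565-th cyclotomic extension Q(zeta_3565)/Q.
|Gal(Q(zeta_3565)/Q)| = phi(3565) = 2640; group ≅ (Z/3565Z)^* ≅ Z/4Z × Z/22Z × Z/30Z

The n-th cyclotomic polynomial Φ_3565(x) is the minimal polynomial of zeta_3565 over Q and has degree phi(3565) = 2640. So Q(zeta_3565) is a degree-2640 Galois extension with Galois group (Z/3565Z)^*. By CRT, (Z/3565Z)^* ≅ (Z/5Z)^* × (Z/23Z)^* × (Z/31Z)^*. Each prime-power unit group is (Z/5Z)^* ≅ Z/4Z; (Z/23Z)^* ≅ Z/22Z; (Z/31Z)^* ≅ Z/30Z. Hence Gal(Q(zeta_3565)/Q) ≅ Z/4Z × Z/22Z × Z/30Z.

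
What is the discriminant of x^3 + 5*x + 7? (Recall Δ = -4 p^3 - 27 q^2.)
Δ = -1823

For a depressed cubic x^3 + p x + q the discriminant is Δ = -4 p^3 - 27 q^2 = -4*(5)^3 - 27*(7)^2 = -500 - 1323 = -1823.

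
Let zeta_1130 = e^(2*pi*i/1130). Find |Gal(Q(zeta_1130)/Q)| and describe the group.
|Gal(Q(zeta_1130)/Q)| = phi(1130) = 448; group ≅ (Z/1130Z)^* ≅ Z/4Z × Z/112Z

The n-th cyclotomic polynomial Φ_1130(x) is the minimal polynomial of zeta_1130 over Q and has degree phi(1130) = 448. So Q(zeta_1130) is a degree-448 Galois extension with Galois group (Z/1130Z)^*. By CRT, (Z/1130Z)^* ≅ (Z/2Z)^* × (Z/5Z)^* × (Z/113Z)^*. Each prime-power unit group is (Z/2Z)^* ≅ trivial group (order 1); (Z/5Z)^* ≅ Z/4Z; (Z/113Z)^* ≅ Z/112Z. Hence Gal(Q(zeta_1130)/Q) ≅ Z/4Z × Z/112Z.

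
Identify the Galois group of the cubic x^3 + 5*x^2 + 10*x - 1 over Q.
Gal(K/Q) = S_3 (symmetric group of order 6)

Compute the discriminant of x^3 + (5)*x^2 + (10)*x + (-1): Δ = -1927. Since Δ is not a rational square, the Galois group is not contained in A_3; it must be the full S_3 (irreducibility of the cubic rules out anything smaller).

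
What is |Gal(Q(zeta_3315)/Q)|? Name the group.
|Gal(Q(zeta_3315)/Q)| = phi(3315) = 1536; group ≅ (Z/3315Z)^* ≅ Z/2Z × Z/4Z × Z/12Z × Z/16Z

The n-th cyclotomic polynomial Φ_3315(x) is the minimal polynomial of zeta_3315 over Q and has degree phi(3315) = 1536. So Q(zeta_3315) is a degree-1536 Galois extension with Galois group (Z/3315Z)^*. By CRT, (Z/3315Z)^* ≅ (Z/3Z)^* × (Z/5Z)^* × (Z/13Z)^* × (Z/17Z)^*. Each prime-power unit group is (Z/3Z)^* ≅ Z/2Z; (Z/5Z)^* ≅ Z/4Z; (Z/13Z)^* ≅ Z/12Z; (Z/17Z)^* ≅ Z/16Z. Hence Gal(Q(zeta_3315)/Q) ≅ Z/2Z × Z/4Z × Z/12Z × Z/16Z.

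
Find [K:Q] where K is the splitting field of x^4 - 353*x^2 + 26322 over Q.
[K:Q] = 4

f factors as (x^2 - 246)(x^2 - 107); the splitting field is K = Q(sqrt(246), sqrt(107)). Since 246, 107, and 26322 are all non-squares in Q, the three subfields Q(sqrt(246)), Q(sqrt(107)), Q(sqrt(26322)) are distinct degree-2 extensions, so [K:Q] = 4 (Klein four Galois group).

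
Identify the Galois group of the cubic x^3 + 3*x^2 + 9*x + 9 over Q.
Gal(K/Q) = S_3 (symmetric group of order 6)

Compute the discriminant of x^3 + (3)*x^2 + (9)*x + (9): Δ = -972. Since Δ is not a rational square, the Galois group is not contained in A_3; it must be the full S_3 (irreducibility of the cubic rules out anything smaller).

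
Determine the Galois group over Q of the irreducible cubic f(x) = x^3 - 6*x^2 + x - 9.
Gal(K/Q) = S_3 (symmetric group of order 6)

Compute the discriminant of x^3 + (-6)*x^2 + (1)*x + (-9): Δ = -8959. Since Δ is not a rational square, the Galois group is not contained in A_3; it must be the full S_3 (irreducibility of the cubic rules out anything smaller).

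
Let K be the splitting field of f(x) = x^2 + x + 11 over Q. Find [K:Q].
[K:Q] = 2

The discriminant of x^2 + (1)*x + (11) is b^2 - 4c = 1 - (44) = -43. Since -43 is not a perfect square in Q, the polynomial is irreducible over Q. Its two roots generate a degree-2 extension, so [K:Q] = 2.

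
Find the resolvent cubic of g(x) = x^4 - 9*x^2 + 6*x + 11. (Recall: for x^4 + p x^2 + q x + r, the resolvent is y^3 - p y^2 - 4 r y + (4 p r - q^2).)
h(y) = y^3 + 9*y^2 - 44*y - 432

Identify coefficients: p = -9, q = 6, r = 11.
Plug into h(y) = y^3 - p y^2 - 4 r y + (4 p r - q^2):
  h(y) = y^3 - (-9) y^2 - 4*(11) y + (4*(-9)*(11) - (6)^2)
       = y^3 + (9) y^2 + (-44) y + (-432).
Simplifying: h(y) = y^3 + 9*y^2 - 44*y - 432.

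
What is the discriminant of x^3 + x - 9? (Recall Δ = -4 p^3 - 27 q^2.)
Δ = -2191

For a depressed cubic x^3 + p x + q the discriminant is Δ = -4 p^3 - 27 q^2 = -4*(1)^3 - 27*(-9)^2 = -4 - 2187 = -2191.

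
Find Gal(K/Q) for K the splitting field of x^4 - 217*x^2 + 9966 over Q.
Gal(K/Q) = V_4 (Klein four-group, Z/2Z × Z/2Z)

f factors as (x^2 - 66)(x^2 - 151), so the splitting field is K = Q(sqrt(66), sqrt(151)). The elements 66, 151, 9966 are all non-squares in Q, so sqrt(66) and sqrt(151) generate independent quadratic extensions. Thus [K:Q] = 4 and Gal(K/Q) is generated by the two order-2 automorphisms sqrt(66) ↦ -sqrt(66) and sqrt(151) ↦ -sqrt(151), giving V_4.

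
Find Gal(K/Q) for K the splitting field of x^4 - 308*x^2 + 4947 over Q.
Gal(K/Q) = V_4 (Klein four-group, Z/2Z × Z/2Z)

f factors as (x^2 - 17)(x^2 - 291), so the splitting field is K = Q(sqrt(17), sqrt(291)). The elements 17, 291, 4947 are all non-squares in Q, so sqrt(17) and sqrt(291) generate independent quadratic extensions. Thus [K:Q] = 4 and Gal(K/Q) is generated by the two order-2 automorphisms sqrt(17) ↦ -sqrt(17) and sqrt(291) ↦ -sqrt(291), giving V_4.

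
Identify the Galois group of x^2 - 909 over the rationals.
Gal(K/Q) = Z/2Z (cyclic of order 2)

x^2 - 909 is irreducible over Q since 909 is not a rational square. The splitting field Q(sqrt(909)) has degree 2 over Q, and its unique nontrivial automorphism is sqrt(909) ↦ -sqrt(909). Hence Gal(Q(sqrt(909))/Q) = Z/2Z.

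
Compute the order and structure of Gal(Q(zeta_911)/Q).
|Gal(Q(zeta_911)/Q)| = phi(911) = 910; group ≅ (Z/911Z)^* ≅ Z/910Z

The n-th cyclotomic polynomial Φ_911(x) is the minimal polynomial of zeta_911 over Q and has degree phi(911) = 910. So Q(zeta_911) is a degree-910 Galois extension with Galois group (Z/911Z)^*. (Z/911Z)^* is cyclic since 911 is an odd prime power (or 4). Hence Gal(Q(zeta_911)/Q) ≅ Z/910Z.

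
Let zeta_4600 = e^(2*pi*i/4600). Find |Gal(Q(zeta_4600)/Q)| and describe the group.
|Gal(Q(zeta_4600)/Q)| = phi(4600) = 1760; group ≅ (Z/4600Z)^* ≅ Z/2Z × Z/2Z × Z/20Z × Z/22Z

The n-th cyclotomic polynomial Φ_4600(x) is the minimal polynomial of zeta_4600 over Q and has degree phi(4600) = 1760. So Q(zeta_4600) is a degree-1760 Galois extension with Galois group (Z/4600Z)^*. By CRT, (Z/4600Z)^* ≅ (Z/8Z)^* × (Z/25Z)^* × (Z/23Z)^*. Each prime-power unit group is (Z/8Z)^* ≅ Z/2Z × Z/2Z; (Z/25Z)^* ≅ Z/20Z; (Z/23Z)^* ≅ Z/22Z. Hence Gal(Q(zeta_4600)/Q) ≅ Z/2Z × Z/2Z × Z/20Z × Z/22Z.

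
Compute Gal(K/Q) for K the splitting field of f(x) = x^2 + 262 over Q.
Gal(K/Q) = Z/2Z (cyclic of order 2)

x^2 + 262 is irreducible over Q since -262 is not a rational square. The splitting field Q(sqrt(-262)) has degree 2 over Q, and its unique nontrivial automorphism is sqrt(-262) ↦ -sqrt(-262). Hence Gal(Q(sqrt(-262))/Q) = Z/2Z.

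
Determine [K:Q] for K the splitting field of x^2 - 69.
[K:Q] = 2

The polynomial x^2 - 69 is irreducible over Q since 69 is not a perfect square. Its splitting field is Q(sqrt(69)), which has degree 2 over Q.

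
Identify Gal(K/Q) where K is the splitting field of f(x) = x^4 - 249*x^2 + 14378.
Gal(K/Q) = V_4 (Klein four-group, Z/2Z × Z/2Z)

f factors as (x^2 - 91)(x^2 - 158), so the splitting field is K = Q(sqrt(91), sqrt(158)). The elements 91, 158, 14378 are all non-squares in Q, so sqrt(91) and sqrt(158) generate independent quadratic extensions. Thus [K:Q] = 4 and Gal(K/Q) is generated by the two order-2 automorphisms sqrt(91) ↦ -sqrt(91) and sqrt(158) ↦ -sqrt(158), giving V_4.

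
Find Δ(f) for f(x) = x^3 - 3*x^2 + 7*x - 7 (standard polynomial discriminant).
Δ = -364

For x^3 + a x^2 + b x + c the discriminant is Δ = 18 a b c - 4 a^3 c + a^2 b^2 - 4 b^3 - 27 c^2.
Plug a = -3, b = 7, c = -7:
  18*(-3)*(7)*(-7) - 4*(-3)^3*(-7) + (-3)^2*(7)^2 - 4*(7)^3 - 27*(-7)^2
  = 2646 + (-756) + 441 + (-1372) + (-1323)
  = -364.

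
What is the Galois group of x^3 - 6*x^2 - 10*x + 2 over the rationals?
Gal(K/Q) = S_3 (symmetric group of order 6)

Compute the discriminant of x^3 + (-6)*x^2 + (-10)*x + (2): Δ = 11380. Since Δ is not a rational square, the Galois group is not contained in A_3; it must be the full S_3 (irreducibility of the cubic rules out anything smaller).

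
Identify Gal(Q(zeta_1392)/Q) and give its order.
|Gal(Q(zeta_1392)/Q)| = phi(1392) = 448; group ≅ (Z/1392Z)^* ≅ Z/2Z × Z/2Z × Z/4Z × Z/28Z

The n-th cyclotomic polynomial Φ_1392(x) is the minimal polynomial of zeta_1392 over Q and has degree phi(1392) = 448. So Q(zeta_1392) is a degree-448 Galois extension with Galois group (Z/1392Z)^*. By CRT, (Z/1392Z)^* ≅ (Z/16Z)^* × (Z/3Z)^* × (Z/29Z)^*. Each prime-power unit group is (Z/16Z)^* ≅ Z/2Z × Z/4Z; (Z/3Z)^* ≅ Z/2Z; (Z/29Z)^* ≅ Z/28Z. Hence Gal(Q(zeta_1392)/Q) ≅ Z/2Z × Z/2Z × Z/4Z × Z/28Z.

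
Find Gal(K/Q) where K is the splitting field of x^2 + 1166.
Gal(K/Q) = Z/2Z (cyclic of order 2)

x^2 + 1166 is irreducible over Q since -1166 is not a rational square. The splitting field Q(sqrt(-1166)) has degree 2 over Q, and its unique nontrivial automorphism is sqrt(-1166) ↦ -sqrt(-1166). Hence Gal(Q(sqrt(-1166))/Q) = Z/2Z.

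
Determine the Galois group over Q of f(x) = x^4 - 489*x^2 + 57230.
Gal(K/Q) = V_4 (Klein four-group, Z/2Z × Z/2Z)

f factors as (x^2 - 194)(x^2 - 295), so the splitting field is K = Q(sqrt(194), sqrt(295)). The elements 194, 295, 57230 are all non-squares in Q, so sqrt(194) and sqrt(295) generate independent quadratic extensions. Thus [K:Q] = 4 and Gal(K/Q) is generated by the two order-2 automorphisms sqrt(194) ↦ -sqrt(194) and sqrt(295) ↦ -sqrt(295), giving V_4.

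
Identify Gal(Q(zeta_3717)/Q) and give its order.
|Gal(Q(zeta_3717)/Q)| = phi(3717) = 2088; group ≅ (Z/3717Z)^* ≅ Z/6Z × Z/6Z × Z/58Z

The n-th cyclotomic polynomial Φ_3717(x) is the minimal polynomial of zeta_3717 over Q and has degree phi(3717) = 2088. So Q(zeta_3717) is a degree-2088 Galois extension with Galois group (Z/3717Z)^*. By CRT, (Z/3717Z)^* ≅ (Z/9Z)^* × (Z/7Z)^* × (Z/59Z)^*. Each prime-power unit group is (Z/9Z)^* ≅ Z/6Z; (Z/7Z)^* ≅ Z/6Z; (Z/59Z)^* ≅ Z/58Z. Hence Gal(Q(zeta_3717)/Q) ≅ Z/6Z × Z/6Z × Z/58Z.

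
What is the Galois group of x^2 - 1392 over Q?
Gal(K/Q) = Z/2Z (cyclic of order 2)

x^2 - 1392 is irreducible over Q since 1392 is not a rational square. The splitting field Q(sqrt(1392)) has degree 2 over Q, and its unique nontrivial automorphism is sqrt(1392) ↦ -sqrt(1392). Hence Gal(Q(sqrt(1392))/Q) = Z/2Z.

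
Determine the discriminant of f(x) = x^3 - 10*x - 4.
Δ = 3568

For a depressed cubic x^3 + p x + q the discriminant is Δ = -4 p^3 - 27 q^2 = -4*(-10)^3 - 27*(-4)^2 = 4000 - 432 = 3568.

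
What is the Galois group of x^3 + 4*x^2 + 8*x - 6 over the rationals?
Gal(K/Q) = S_3 (symmetric group of order 6)

Compute the discriminant of x^3 + (4)*x^2 + (8)*x + (-6): Δ = -3916. Since Δ is not a rational square, the Galois group is not contained in A_3; it must be the full S_3 (irreducibility of the cubic rules out anything smaller).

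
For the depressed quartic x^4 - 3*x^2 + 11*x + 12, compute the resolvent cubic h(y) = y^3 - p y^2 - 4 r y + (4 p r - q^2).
h(y) = y^3 + 3*y^2 - 48*y - 265

Identify coefficients: p = -3, q = 11, r = 12.
Plug into h(y) = y^3 - p y^2 - 4 r y + (4 p r - q^2):
  h(y) = y^3 - (-3) y^2 - 4*(12) y + (4*(-3)*(12) - (11)^2)
       = y^3 + (3) y^2 + (-48) y + (-265).
Simplifying: h(y) = y^3 + 3*y^2 - 48*y - 265.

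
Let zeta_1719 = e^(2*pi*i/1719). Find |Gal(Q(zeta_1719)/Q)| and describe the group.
|Gal(Q(zeta_1719)/Q)| = phi(1719) = 1140; group ≅ (Z/1719Z)^* ≅ Z/6Z × Z/190Z

The n-th cyclotomic polynomial Φ_1719(x) is the minimal polynomial of zeta_1719 over Q and has degree phi(1719) = 1140. So Q(zeta_1719) is a degree-1140 Galois extension with Galois group (Z/1719Z)^*. By CRT, (Z/1719Z)^* ≅ (Z/9Z)^* × (Z/191Z)^*. Each prime-power unit group is (Z/9Z)^* ≅ Z/6Z; (Z/191Z)^* ≅ Z/190Z. Hence Gal(Q(zeta_1719)/Q) ≅ Z/6Z × Z/190Z.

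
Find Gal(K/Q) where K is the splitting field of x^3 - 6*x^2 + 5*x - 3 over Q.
Gal(K/Q) = S_3 (symmetric group of order 6)

Compute the discriminant of x^3 + (-6)*x^2 + (5)*x + (-3): Δ = -815. Since Δ is not a rational square, the Galois group is not contained in A_3; it must be the full S_3 (irreducibility of the cubic rules out anything smaller).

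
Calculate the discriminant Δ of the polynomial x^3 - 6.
Δ = -972

For a depressed cubic x^3 + p x + q the discriminant is Δ = -4 p^3 - 27 q^2 = -4*(0)^3 - 27*(-6)^2 = 0 - 972 = -972.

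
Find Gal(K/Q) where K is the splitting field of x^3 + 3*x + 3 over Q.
Gal(K/Q) = S_3 (symmetric group of order 6)

Compute the discriminant of x^3 + (0)*x^2 + (3)*x + (3): Δ = -351. Since Δ is not a rational square, the Galois group is not contained in A_3; it must be the full S_3 (irreducibility of the cubic rules out anything smaller).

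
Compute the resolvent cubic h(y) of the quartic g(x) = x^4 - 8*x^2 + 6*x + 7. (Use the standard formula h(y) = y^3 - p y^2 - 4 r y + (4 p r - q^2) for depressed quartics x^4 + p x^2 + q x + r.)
h(y) = y^3 + 8*y^2 - 28*y - 260

Identify coefficients: p = -8, q = 6, r = 7.
Plug into h(y) = y^3 - p y^2 - 4 r y + (4 p r - q^2):
  h(y) = y^3 - (-8) y^2 - 4*(7) y + (4*(-8)*(7) - (6)^2)
       = y^3 + (8) y^2 + (-28) y + (-260).
Simplifying: h(y) = y^3 + 8*y^2 - 28*y - 260.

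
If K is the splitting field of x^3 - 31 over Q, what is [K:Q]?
[K:Q] = 6

x^3 - 31 has one real root r = 31^(1/3) and two complex roots r*zeta_3, r*zeta_3^2 where zeta_3 = e^(2*pi*i/3). The splitting field is Q(r, zeta_3). [Q(r):Q] = 3 and [Q(zeta_3):Q] = 2 with gcd = 1, so [Q(r, zeta_3):Q] = 3 * 2 = 6.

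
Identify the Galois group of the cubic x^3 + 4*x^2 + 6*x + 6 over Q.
Gal(K/Q) = S_3 (symmetric group of order 6)

Compute the discriminant of x^3 + (4)*x^2 + (6)*x + (6): Δ = -204. Since Δ is not a rational square, the Galois group is not contained in A_3; it must be the full S_3 (irreducibility of the cubic rules out anything smaller).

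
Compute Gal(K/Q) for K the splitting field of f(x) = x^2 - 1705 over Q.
Gal(K/Q) = Z/2Z (cyclic of order 2)

x^2 - 1705 is irreducible over Q since 1705 is not a rational square. The splitting field Q(sqrt(1705)) has degree 2 over Q, and its unique nontrivial automorphism is sqrt(1705) ↦ -sqrt(1705). Hence Gal(Q(sqrt(1705))/Q) = Z/2Z.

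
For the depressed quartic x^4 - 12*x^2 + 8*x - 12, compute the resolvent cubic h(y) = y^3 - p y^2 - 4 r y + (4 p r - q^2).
h(y) = y^3 + 12*y^2 + 48*y + 512

Identify coefficients: p = -12, q = 8, r = -12.
Plug into h(y) = y^3 - p y^2 - 4 r y + (4 p r - q^2):
  h(y) = y^3 - (-12) y^2 - 4*(-12) y + (4*(-12)*(-12) - (8)^2)
       = y^3 + (12) y^2 + (48) y + (512).
Simplifying: h(y) = y^3 + 12*y^2 + 48*y + 512.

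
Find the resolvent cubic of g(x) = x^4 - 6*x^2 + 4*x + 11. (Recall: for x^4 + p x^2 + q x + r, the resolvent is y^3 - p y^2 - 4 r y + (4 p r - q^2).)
h(y) = y^3 + 6*y^2 - 44*y - 280

Identify coefficients: p = -6, q = 4, r = 11.
Plug into h(y) = y^3 - p y^2 - 4 r y + (4 p r - q^2):
  h(y) = y^3 - (-6) y^2 - 4*(11) y + (4*(-6)*(11) - (4)^2)
       = y^3 + (6) y^2 + (-44) y + (-280).
Simplifying: h(y) = y^3 + 6*y^2 - 44*y - 280.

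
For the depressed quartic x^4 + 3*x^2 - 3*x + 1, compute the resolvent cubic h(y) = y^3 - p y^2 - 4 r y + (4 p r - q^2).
h(y) = y^3 - 3*y^2 - 4*y + 3

Identify coefficients: p = 3, q = -3, r = 1.
Plug into h(y) = y^3 - p y^2 - 4 r y + (4 p r - q^2):
  h(y) = y^3 - (3) y^2 - 4*(1) y + (4*(3)*(1) - (-3)^2)
       = y^3 + (-3) y^2 + (-4) y + (3).
Simplifying: h(y) = y^3 - 3*y^2 - 4*y + 3.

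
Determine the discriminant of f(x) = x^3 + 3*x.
Δ = -108

For a depressed cubic x^3 + p x + q the discriminant is Δ = -4 p^3 - 27 q^2 = -4*(3)^3 - 27*(0)^2 = -108 - 0 = -108.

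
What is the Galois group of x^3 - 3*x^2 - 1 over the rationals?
Gal(K/Q) = S_3 (symmetric group of order 6)

Compute the discriminant of x^3 + (-3)*x^2 + (0)*x + (-1): Δ = -135. Since Δ is not a rational square, the Galois group is not contained in A_3; it must be the full S_3 (irreducibility of the cubic rules out anything smaller).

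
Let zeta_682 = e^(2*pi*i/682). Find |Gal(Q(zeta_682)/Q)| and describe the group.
|Gal(Q(zeta_682)/Q)| = phi(682) = 300; group ≅ (Z/682Z)^* ≅ Z/10Z × Z/30Z

The n-th cyclotomic polynomial Φ_682(x) is the minimal polynomial of zeta_682 over Q and has degree phi(682) = 300. So Q(zeta_682) is a degree-300 Galois extension with Galois group (Z/682Z)^*. By CRT, (Z/682Z)^* ≅ (Z/2Z)^* × (Z/11Z)^* × (Z/31Z)^*. Each prime-power unit group is (Z/2Z)^* ≅ trivial group (order 1); (Z/11Z)^* ≅ Z/10Z; (Z/31Z)^* ≅ Z/30Z. Hence Gal(Q(zeta_682)/Q) ≅ Z/10Z × Z/30Z.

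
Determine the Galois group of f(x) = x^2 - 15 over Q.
Gal(K/Q) = Z/2Z (cyclic of order 2)

x^2 - 15 is irreducible over Q since 15 is not a rational square. The splitting field Q(sqrt(15)) has degree 2 over Q, and its unique nontrivial automorphism is sqrt(15) ↦ -sqrt(15). Hence Gal(Q(sqrt(15))/Q) = Z/2Z.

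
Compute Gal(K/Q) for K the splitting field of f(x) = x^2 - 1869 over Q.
Gal(K/Q) = Z/2Z (cyclic of order 2)

x^2 - 1869 is irreducible over Q since 1869 is not a rational square. The splitting field Q(sqrt(1869)) has degree 2 over Q, and its unique nontrivial automorphism is sqrt(1869) ↦ -sqrt(1869). Hence Gal(Q(sqrt(1869))/Q) = Z/2Z.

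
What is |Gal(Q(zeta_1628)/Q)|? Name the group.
|Gal(Q(zeta_1628)/Q)| = phi(1628) = 720; group ≅ (Z/1628Z)^* ≅ Z/2Z × Z/10Z × Z/36Z

The n-th cyclotomic polynomial Φ_1628(x) is the minimal polynomial of zeta_1628 over Q and has degree phi(1628) = 720. So Q(zeta_1628) is a degree-720 Galois extension with Galois group (Z/1628Z)^*. By CRT, (Z/1628Z)^* ≅ (Z/4Z)^* × (Z/11Z)^* × (Z/37Z)^*. Each prime-power unit group is (Z/4Z)^* ≅ Z/2Z; (Z/11Z)^* ≅ Z/10Z; (Z/37Z)^* ≅ Z/36Z. Hence Gal(Q(zeta_1628)/Q) ≅ Z/2Z × Z/10Z × Z/36Z.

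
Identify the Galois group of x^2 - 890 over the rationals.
Gal(K/Q) = Z/2Z (cyclic of order 2)

x^2 - 890 is irreducible over Q since 890 is not a rational square. The splitting field Q(sqrt(890)) has degree 2 over Q, and its unique nontrivial automorphism is sqrt(890) ↦ -sqrt(890). Hence Gal(Q(sqrt(890))/Q) = Z/2Z.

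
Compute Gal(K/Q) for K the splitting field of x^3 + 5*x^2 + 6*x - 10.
Gal(K/Q) = S_3 (symmetric group of order 6)

Compute the discriminant of x^3 + (5)*x^2 + (6)*x + (-10): Δ = -3064. Since Δ is not a rational square, the Galois group is not contained in A_3; it must be the full S_3 (irreducibility of the cubic rules out anything smaller).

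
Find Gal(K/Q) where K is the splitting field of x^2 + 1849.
Gal(K/Q) = Z/2Z (cyclic of order 2)

x^2 + 1849 is irreducible over Q since -1849 is not a rational square. The splitting field Q(sqrt(-1849)) has degree 2 over Q, and its unique nontrivial automorphism is sqrt(-1849) ↦ -sqrt(-1849). Hence Gal(Q(sqrt(-1849))/Q) = Z/2Z.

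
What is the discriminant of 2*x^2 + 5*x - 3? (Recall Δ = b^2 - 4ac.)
Δ = 49

For a quadratic a x^2 + b x + c the discriminant is Δ = b^2 - 4ac = (5)^2 - 4*(2)*(-3) = 25 - (-24) = 49.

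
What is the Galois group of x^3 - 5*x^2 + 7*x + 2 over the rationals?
Gal(K/Q) = S_3 (symmetric group of order 6)

Compute the discriminant of x^3 + (-5)*x^2 + (7)*x + (2): Δ = -515. Since Δ is not a rational square, the Galois group is not contained in A_3; it must be the full S_3 (irreducibility of the cubic rules out anything smaller).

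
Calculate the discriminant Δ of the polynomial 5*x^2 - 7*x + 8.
Δ = -111

For a quadratic a x^2 + b x + c the discriminant is Δ = b^2 - 4ac = (-7)^2 - 4*(5)*(8) = 49 - (160) = -111.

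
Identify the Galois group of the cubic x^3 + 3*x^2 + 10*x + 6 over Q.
Gal(K/Q) = S_3 (symmetric group of order 6)

Compute the discriminant of x^3 + (3)*x^2 + (10)*x + (6): Δ = -1480. Since Δ is not a rational square, the Galois group is not contained in A_3; it must be the full S_3 (irreducibility of the cubic rules out anything smaller).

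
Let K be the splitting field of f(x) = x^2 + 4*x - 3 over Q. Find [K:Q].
[K:Q] = 2

The discriminant of x^2 + (4)*x + (-3) is b^2 - 4c = 16 - (-12) = 28. Since 28 is not a perfect square in Q, the polynomial is irreducible over Q. Its two roots generate a degree-2 extension, so [K:Q] = 2.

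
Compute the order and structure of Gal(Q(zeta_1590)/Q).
|Gal(Q(zeta_1590)/Q)| = phi(1590) = 416; group ≅ (Z/1590Z)^* ≅ Z/2Z × Z/4Z × Z/52Z

The n-th cyclotomic polynomial Φ_1590(x) is the minimal polynomial of zeta_1590 over Q and has degree phi(1590) = 416. So Q(zeta_1590) is a degree-416 Galois extension with Galois group (Z/1590Z)^*. By CRT, (Z/1590Z)^* ≅ (Z/2Z)^* × (Z/3Z)^* × (Z/5Z)^* × (Z/53Z)^*. Each prime-power unit group is (Z/2Z)^* ≅ trivial group (order 1); (Z/3Z)^* ≅ Z/2Z; (Z/5Z)^* ≅ Z/4Z; (Z/53Z)^* ≅ Z/52Z. Hence Gal(Q(zeta_1590)/Q) ≅ Z/2Z × Z/4Z × Z/52Z.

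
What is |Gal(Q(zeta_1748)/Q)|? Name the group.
|Gal(Q(zeta_1748)/Q)| = phi(1748) = 792; group ≅ (Z/1748Z)^* ≅ Z/2Z × Z/18Z × Z/22Z

The n-th cyclotomic polynomial Φ_1748(x) is the minimal polynomial of zeta_1748 over Q and has degree phi(1748) = 792. So Q(zeta_1748) is a degree-792 Galois extension with Galois group (Z/1748Z)^*. By CRT, (Z/1748Z)^* ≅ (Z/4Z)^* × (Z/19Z)^* × (Z/23Z)^*. Each prime-power unit group is (Z/4Z)^* ≅ Z/2Z; (Z/19Z)^* ≅ Z/18Z; (Z/23Z)^* ≅ Z/22Z. Hence Gal(Q(zeta_1748)/Q) ≅ Z/2Z × Z/18Z × Z/22Z.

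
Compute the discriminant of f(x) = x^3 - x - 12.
Δ = -3884

For a depressed cubic x^3 + p x + q the discriminant is Δ = -4 p^3 - 27 q^2 = -4*(-1)^3 - 27*(-12)^2 = 4 - 3888 = -3884.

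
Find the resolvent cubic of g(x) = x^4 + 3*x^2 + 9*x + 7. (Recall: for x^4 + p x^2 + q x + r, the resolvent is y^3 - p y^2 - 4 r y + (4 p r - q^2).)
h(y) = y^3 - 3*y^2 - 28*y + 3

Identify coefficients: p = 3, q = 9, r = 7.
Plug into h(y) = y^3 - p y^2 - 4 r y + (4 p r - q^2):
  h(y) = y^3 - (3) y^2 - 4*(7) y + (4*(3)*(7) - (9)^2)
       = y^3 + (-3) y^2 + (-28) y + (3).
Simplifying: h(y) = y^3 - 3*y^2 - 28*y + 3.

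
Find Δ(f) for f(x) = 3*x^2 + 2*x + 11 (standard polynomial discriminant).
Δ = -128

For a quadratic a x^2 + b x + c the discriminant is Δ = b^2 - 4ac = (2)^2 - 4*(3)*(11) = 4 - (132) = -128.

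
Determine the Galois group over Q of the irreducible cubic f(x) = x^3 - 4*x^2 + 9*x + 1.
Gal(K/Q) = S_3 (symmetric group of order 6)

Compute the discriminant of x^3 + (-4)*x^2 + (9)*x + (1): Δ = -2039. Since Δ is not a rational square, the Galois group is not contained in A_3; it must be the full S_3 (irreducibility of the cubic rules out anything smaller).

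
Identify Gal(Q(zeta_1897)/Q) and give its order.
|Gal(Q(zeta_1897)/Q)| = phi(1897) = 1620; group ≅ (Z/1897Z)^* ≅ Z/6Z × Z/270Z

The n-th cyclotomic polynomial Φ_1897(x) is the minimal polynomial of zeta_1897 over Q and has degree phi(1897) = 1620. So Q(zeta_1897) is a degree-1620 Galois extension with Galois group (Z/1897Z)^*. By CRT, (Z/1897Z)^* ≅ (Z/7Z)^* × (Z/271Z)^*. Each prime-power unit group is (Z/7Z)^* ≅ Z/6Z; (Z/271Z)^* ≅ Z/270Z. Hence Gal(Q(zeta_1897)/Q) ≅ Z/6Z × Z/270Z.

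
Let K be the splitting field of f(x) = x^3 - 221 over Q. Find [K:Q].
[K:Q] = 6

x^3 - 221 has one real root r = 221^(1/3) and two complex roots r*zeta_3, r*zeta_3^2 where zeta_3 = e^(2*pi*i/3). The splitting field is Q(r, zeta_3). [Q(r):Q] = 3 and [Q(zeta_3):Q] = 2 with gcd = 1, so [Q(r, zeta_3):Q] = 3 * 2 = 6.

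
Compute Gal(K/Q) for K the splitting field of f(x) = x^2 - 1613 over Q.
Gal(K/Q) = Z/2Z (cyclic of order 2)

x^2 - 1613 is irreducible over Q since 1613 is not a rational square. The splitting field Q(sqrt(1613)) has degree 2 over Q, and its unique nontrivial automorphism is sqrt(1613) ↦ -sqrt(1613). Hence Gal(Q(sqrt(1613))/Q) = Z/2Z.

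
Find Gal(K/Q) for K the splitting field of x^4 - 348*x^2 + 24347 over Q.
Gal(K/Q) = V_4 (Klein four-group, Z/2Z × Z/2Z)

f factors as (x^2 - 251)(x^2 - 97), so the splitting field is K = Q(sqrt(251), sqrt(97)). The elements 251, 97, 24347 are all non-squares in Q, so sqrt(251) and sqrt(97) generate independent quadratic extensions. Thus [K:Q] = 4 and Gal(K/Q) is generated by the two order-2 automorphisms sqrt(251) ↦ -sqrt(251) and sqrt(97) ↦ -sqrt(97), giving V_4.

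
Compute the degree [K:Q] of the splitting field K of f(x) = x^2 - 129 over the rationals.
[K:Q] = 2

The polynomial x^2 - 129 is irreducible over Q since 129 is not a perfect square. Its splitting field is Q(sqrt(129)), which has degree 2 over Q.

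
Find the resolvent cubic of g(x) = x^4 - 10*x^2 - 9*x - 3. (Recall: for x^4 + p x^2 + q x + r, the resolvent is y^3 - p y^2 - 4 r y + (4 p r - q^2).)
h(y) = y^3 + 10*y^2 + 12*y + 39

Identify coefficients: p = -10, q = -9, r = -3.
Plug into h(y) = y^3 - p y^2 - 4 r y + (4 p r - q^2):
  h(y) = y^3 - (-10) y^2 - 4*(-3) y + (4*(-10)*(-3) - (-9)^2)
       = y^3 + (10) y^2 + (12) y + (39).
Simplifying: h(y) = y^3 + 10*y^2 + 12*y + 39.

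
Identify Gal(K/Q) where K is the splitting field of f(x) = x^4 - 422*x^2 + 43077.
Gal(K/Q) = V_4 (Klein four-group, Z/2Z × Z/2Z)

f factors as (x^2 - 249)(x^2 - 173), so the splitting field is K = Q(sqrt(249), sqrt(173)). The elements 249, 173, 43077 are all non-squares in Q, so sqrt(249) and sqrt(173) generate independent quadratic extensions. Thus [K:Q] = 4 and Gal(K/Q) is generated by the two order-2 automorphisms sqrt(249) ↦ -sqrt(249) and sqrt(173) ↦ -sqrt(173), giving V_4.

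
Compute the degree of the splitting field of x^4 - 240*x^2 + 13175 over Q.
[K:Q] = 4

f factors as (x^2 - 85)(x^2 - 155); the splitting field is K = Q(sqrt(85), sqrt(155)). Since 85, 155, and 13175 are all non-squares in Q, the three subfields Q(sqrt(85)), Q(sqrt(155)), Q(sqrt(13175)) are distinct degree-2 extensions, so [K:Q] = 4 (Klein four Galois group).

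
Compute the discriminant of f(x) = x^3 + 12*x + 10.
Δ = -9612

For a depressed cubic x^3 + p x + q the discriminant is Δ = -4 p^3 - 27 q^2 = -4*(12)^3 - 27*(10)^2 = -6912 - 2700 = -9612.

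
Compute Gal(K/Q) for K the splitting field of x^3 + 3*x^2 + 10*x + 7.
Gal(K/Q) = S_3 (symmetric group of order 6)

Compute the discriminant of x^3 + (3)*x^2 + (10)*x + (7): Δ = -1399. Since Δ is not a rational square, the Galois group is not contained in A_3; it must be the full S_3 (irreducibility of the cubic rules out anything smaller).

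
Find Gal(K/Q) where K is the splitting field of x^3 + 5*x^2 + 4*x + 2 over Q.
Gal(K/Q) = S_3 (symmetric group of order 6)

Compute the discriminant of x^3 + (5)*x^2 + (4)*x + (2): Δ = -244. Since Δ is not a rational square, the Galois group is not contained in A_3; it must be the full S_3 (irreducibility of the cubic rules out anything smaller).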